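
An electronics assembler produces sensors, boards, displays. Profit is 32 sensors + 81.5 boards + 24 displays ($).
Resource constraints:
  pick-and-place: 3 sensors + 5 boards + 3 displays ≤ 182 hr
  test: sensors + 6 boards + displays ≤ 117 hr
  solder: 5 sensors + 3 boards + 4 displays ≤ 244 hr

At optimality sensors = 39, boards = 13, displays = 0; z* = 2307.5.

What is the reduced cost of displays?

-8

At the optimum: pick-and-place uses 182 of 182 (binding); test uses 117 of 117 (binding); solder uses 234 of 244 (slack = 10).
Since solder is not tight, its dual is 0.
Dual feasibility on the basic columns requires 3·y_pick-and-place + 1·y_test = 32, 5·y_pick-and-place + 6·y_test = 81.5.
Solving: y_pick-and-place = 8.5, y_test = 6.5.
Reduced cost of displays: c₃ − yᵀa₃ = 24 − (8.5·3 + 6.5·1) = 24 − 32 = -8.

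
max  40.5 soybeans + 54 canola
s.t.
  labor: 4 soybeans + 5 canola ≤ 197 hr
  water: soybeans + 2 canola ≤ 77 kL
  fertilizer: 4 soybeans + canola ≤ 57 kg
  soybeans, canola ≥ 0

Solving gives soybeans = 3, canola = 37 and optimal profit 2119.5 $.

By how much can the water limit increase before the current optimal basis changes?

1.8

Binding constraints: labor, water. The basis is B = [[4,5],[1,2]] with det 3.
Per unit increase in water, x* moves by d = (-1.6667, 1.3333).
The basis stays optimal until soybeans reaches 0; allowable increase = 1.8 kL.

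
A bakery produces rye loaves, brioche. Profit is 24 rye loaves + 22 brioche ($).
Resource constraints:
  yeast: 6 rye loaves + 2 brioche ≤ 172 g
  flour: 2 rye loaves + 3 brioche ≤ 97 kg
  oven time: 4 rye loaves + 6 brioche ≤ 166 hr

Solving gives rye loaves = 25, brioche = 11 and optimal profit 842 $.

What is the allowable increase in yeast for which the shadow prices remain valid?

Binding constraints: yeast, oven time. The basis is B = [[6,2],[4,6]] with det 28.
Per unit increase in yeast, x* moves by d = (0.2143, -0.1429).
The basis stays optimal until brioche reaches 0; allowable increase = 77 g.

77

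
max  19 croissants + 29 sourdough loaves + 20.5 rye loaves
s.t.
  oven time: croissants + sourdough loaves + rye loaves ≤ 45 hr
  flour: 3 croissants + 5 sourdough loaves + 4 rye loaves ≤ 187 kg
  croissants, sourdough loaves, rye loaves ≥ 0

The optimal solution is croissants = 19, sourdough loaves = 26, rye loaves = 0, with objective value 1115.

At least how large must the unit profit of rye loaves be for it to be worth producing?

At the optimum: oven time uses 45 of 45 (binding); flour uses 187 of 187 (binding).
The binding rows give the dual system: 1·y_oven time + 3·y_flour = 19 and 1·y_oven time + 5·y_flour = 29.
Solving: y_oven time = 4, y_flour = 5.
rye loaves enters the basis when its profit ≥ yᵀa₃ = 4·1 + 5·4 = 24.

24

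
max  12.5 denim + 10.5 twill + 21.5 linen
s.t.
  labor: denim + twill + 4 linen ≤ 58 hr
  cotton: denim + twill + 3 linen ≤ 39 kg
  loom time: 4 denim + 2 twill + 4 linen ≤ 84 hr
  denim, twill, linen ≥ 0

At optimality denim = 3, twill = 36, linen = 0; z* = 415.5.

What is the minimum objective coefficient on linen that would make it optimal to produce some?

Check each constraint at x*: labor 39/58 (slack 19); cotton 39/39 (tight); loom time 84/84 (tight).
Slack constraints have shadow price 0 (complementary slackness).
Dual feasibility on the basic columns requires 1·y_cotton + 4·y_loom time = 12.5, 1·y_cotton + 2·y_loom time = 10.5.
Solving: y_cotton = 8.5, y_loom time = 1.
linen enters the basis when its profit ≥ yᵀa₃ = 8.5·3 + 1·4 = 29.5.

29.5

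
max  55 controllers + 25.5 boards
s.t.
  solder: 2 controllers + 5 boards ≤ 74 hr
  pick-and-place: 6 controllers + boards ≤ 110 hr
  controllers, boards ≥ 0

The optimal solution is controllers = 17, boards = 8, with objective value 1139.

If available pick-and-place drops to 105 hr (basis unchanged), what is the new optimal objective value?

Both solder and pick-and-place are binding at x*.
The binding rows give the dual system: 2·y_solder + 6·y_pick-and-place = 55 and 5·y_solder + 1·y_pick-and-place = 25.5.
Solving: y_solder = 3.5, y_pick-and-place = 8.
Δz = y_pick-and-place·Δb = 8 × (-5) = -40, so new z* = 1139 − 40 = 1099.

1099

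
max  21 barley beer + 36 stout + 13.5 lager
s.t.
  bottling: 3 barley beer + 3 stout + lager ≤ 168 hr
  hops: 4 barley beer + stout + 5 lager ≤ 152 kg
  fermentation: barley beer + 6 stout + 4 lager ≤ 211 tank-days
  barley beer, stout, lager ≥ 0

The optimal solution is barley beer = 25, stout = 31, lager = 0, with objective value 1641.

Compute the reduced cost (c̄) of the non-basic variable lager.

-4.5

Check each constraint at x*: bottling 168/168 (tight); hops 131/152 (slack 21); fermentation 211/211 (tight).
Slack constraints have shadow price 0 (complementary slackness).
Dual feasibility on the basic columns requires 3·y_bottling + 1·y_fermentation = 21, 3·y_bottling + 6·y_fermentation = 36.
Solving: y_bottling = 6, y_fermentation = 3.
Reduced cost of lager: c₃ − yᵀa₃ = 13.5 − (6·1 + 3·4) = 13.5 − 18 = -4.5.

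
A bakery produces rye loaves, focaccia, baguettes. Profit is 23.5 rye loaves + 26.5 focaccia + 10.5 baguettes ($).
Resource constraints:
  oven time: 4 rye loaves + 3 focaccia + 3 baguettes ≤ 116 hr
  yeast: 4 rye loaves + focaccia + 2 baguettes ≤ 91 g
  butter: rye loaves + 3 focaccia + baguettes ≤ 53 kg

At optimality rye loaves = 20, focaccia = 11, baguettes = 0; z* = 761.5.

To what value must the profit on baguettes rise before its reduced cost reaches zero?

At the optimum: oven time uses 113 of 116 (slack = 3); yeast uses 91 of 91 (binding); butter uses 53 of 53 (binding).
Slack constraints have shadow price 0 (complementary slackness).
The binding rows give the dual system: 4·y_yeast + 1·y_butter = 23.5 and 1·y_yeast + 3·y_butter = 26.5.
This yields shadow prices y_yeast = 4, y_butter = 7.5.
baguettes enters the basis when its profit ≥ yᵀa₃ = 4·2 + 7.5·1 = 15.5.

15.5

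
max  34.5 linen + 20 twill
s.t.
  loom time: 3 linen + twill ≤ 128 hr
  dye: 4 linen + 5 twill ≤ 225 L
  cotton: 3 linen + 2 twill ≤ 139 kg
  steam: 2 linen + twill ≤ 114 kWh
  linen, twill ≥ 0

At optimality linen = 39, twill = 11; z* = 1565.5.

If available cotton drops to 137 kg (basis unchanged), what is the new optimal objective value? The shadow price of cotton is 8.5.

1548.5

Δb = -2, so new z* = 1565.5 + (8.5)·(-2) = 1565.5 − 17 = 1548.5.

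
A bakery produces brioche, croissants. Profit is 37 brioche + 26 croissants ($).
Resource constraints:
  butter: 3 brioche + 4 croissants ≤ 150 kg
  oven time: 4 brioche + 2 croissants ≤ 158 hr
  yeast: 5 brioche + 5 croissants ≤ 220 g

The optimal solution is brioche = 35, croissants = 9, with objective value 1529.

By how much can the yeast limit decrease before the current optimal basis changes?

Binding constraints: oven time, yeast. The basis is B = [[4,2],[5,5]] with det 10.
Per unit decrease in yeast, x* moves by d = (0.2, -0.4).
The basis stays optimal until croissants reaches 0; allowable decrease = 22.5 g.

22.5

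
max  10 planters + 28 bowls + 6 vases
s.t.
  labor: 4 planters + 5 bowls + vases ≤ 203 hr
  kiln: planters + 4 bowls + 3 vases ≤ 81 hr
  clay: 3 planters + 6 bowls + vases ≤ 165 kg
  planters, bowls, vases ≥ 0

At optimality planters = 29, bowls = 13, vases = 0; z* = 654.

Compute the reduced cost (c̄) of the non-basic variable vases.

At the optimum: labor uses 181 of 203 (slack = 22); kiln uses 81 of 81 (binding); clay uses 165 of 165 (binding).
By complementary slackness, y = 0 for the non-binding constraint.
Dual feasibility on the basic columns requires 1·y_kiln + 3·y_clay = 10, 4·y_kiln + 6·y_clay = 28.
Solving: y_kiln = 4, y_clay = 2.
Reduced cost of vases: c₃ − yᵀa₃ = 6 − (4·3 + 2·1) = 6 − 14 = -8.

-8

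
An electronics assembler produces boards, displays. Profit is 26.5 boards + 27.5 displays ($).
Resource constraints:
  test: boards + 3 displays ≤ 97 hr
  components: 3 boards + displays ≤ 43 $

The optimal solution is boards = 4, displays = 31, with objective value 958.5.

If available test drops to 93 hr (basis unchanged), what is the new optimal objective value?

At the optimum: test uses 97 of 97 (binding); components uses 43 of 43 (binding).
Dual feasibility on the basic columns requires 1·y_test + 3·y_components = 26.5, 3·y_test + 1·y_components = 27.5.
→ y_test = 7 and y_components = 6.5.
Δz = y_test·Δb = 7 × (-4) = -28, so new z* = 958.5 − 28 = 930.5.

930.5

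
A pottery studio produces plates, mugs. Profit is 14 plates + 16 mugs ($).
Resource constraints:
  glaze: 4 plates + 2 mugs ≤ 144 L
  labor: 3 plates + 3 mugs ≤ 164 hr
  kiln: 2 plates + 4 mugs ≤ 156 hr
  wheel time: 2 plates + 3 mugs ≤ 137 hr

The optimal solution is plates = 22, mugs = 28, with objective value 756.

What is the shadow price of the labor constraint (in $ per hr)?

0

At the optimum: glaze uses 144 of 144 (binding); labor uses 150 of 164 (slack = 14); kiln uses 156 of 156 (binding); wheel time uses 128 of 137 (slack = 9).
Since labor, wheel time are not tight, their duals are 0.
From A_Bᵀ y = c: 4·y_glaze + 2·y_kiln = 14; 2·y_glaze + 4·y_kiln = 16.
Solving: y_glaze = 2, y_kiln = 3.
Shadow price of labor = 0.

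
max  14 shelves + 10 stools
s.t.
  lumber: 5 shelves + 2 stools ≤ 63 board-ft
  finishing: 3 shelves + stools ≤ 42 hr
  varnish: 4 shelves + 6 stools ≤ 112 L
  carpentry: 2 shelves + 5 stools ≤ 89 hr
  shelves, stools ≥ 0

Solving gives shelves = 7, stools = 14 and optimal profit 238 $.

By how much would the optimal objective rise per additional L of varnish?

1

At the optimum: lumber uses 63 of 63 (binding); finishing uses 35 of 42 (slack = 7); varnish uses 112 of 112 (binding); carpentry uses 84 of 89 (slack = 5).
Since finishing, carpentry are not tight, their duals are 0.
From A_Bᵀ y = c: 5·y_lumber + 4·y_varnish = 14; 2·y_lumber + 6·y_varnish = 10.
This yields shadow prices y_lumber = 2, y_varnish = 1.
Shadow price of varnish = 1.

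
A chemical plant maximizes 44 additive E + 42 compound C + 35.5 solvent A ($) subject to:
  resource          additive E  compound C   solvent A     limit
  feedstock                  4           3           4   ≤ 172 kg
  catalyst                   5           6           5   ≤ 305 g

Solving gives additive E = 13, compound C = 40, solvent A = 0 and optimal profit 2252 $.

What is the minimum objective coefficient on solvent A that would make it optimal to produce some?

44

At the optimum: feedstock uses 172 of 172 (binding); catalyst uses 305 of 305 (binding).
From A_Bᵀ y = c: 4·y_feedstock + 5·y_catalyst = 44; 3·y_feedstock + 6·y_catalyst = 42.
→ y_feedstock = 6 and y_catalyst = 4.
solvent A enters the basis when its profit ≥ yᵀa₃ = 6·4 + 4·5 = 44.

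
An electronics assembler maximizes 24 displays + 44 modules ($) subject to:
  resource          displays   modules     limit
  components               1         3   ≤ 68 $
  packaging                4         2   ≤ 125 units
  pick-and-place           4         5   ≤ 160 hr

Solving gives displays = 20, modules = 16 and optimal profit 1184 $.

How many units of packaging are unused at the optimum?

packaging used = 4·20 + 2·16 = 112; slack = 125 − 112 = 13.

13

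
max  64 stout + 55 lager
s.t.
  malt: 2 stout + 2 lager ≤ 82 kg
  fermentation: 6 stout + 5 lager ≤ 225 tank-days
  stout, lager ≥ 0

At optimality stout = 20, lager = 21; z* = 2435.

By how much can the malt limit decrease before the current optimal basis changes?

7

Binding constraints: malt, fermentation. The basis is B = [[2,2],[6,5]] with det -2.
Per unit decrease in malt, x* moves by d = (2.5, -3).
The basis stays optimal until lager reaches 0; allowable decrease = 7 kg.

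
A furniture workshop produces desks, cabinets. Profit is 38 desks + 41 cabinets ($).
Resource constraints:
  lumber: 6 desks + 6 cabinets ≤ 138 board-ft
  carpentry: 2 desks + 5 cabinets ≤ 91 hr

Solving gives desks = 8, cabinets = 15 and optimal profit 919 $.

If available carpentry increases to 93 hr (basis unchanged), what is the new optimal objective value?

Both lumber and carpentry are binding at x*.
The binding rows give the dual system: 6·y_lumber + 2·y_carpentry = 38 and 6·y_lumber + 5·y_carpentry = 41.
Solving: y_lumber = 6, y_carpentry = 1.
Δz = y_carpentry·Δb = 1 × (2) = 2, so new z* = 919 + 2 = 921.

921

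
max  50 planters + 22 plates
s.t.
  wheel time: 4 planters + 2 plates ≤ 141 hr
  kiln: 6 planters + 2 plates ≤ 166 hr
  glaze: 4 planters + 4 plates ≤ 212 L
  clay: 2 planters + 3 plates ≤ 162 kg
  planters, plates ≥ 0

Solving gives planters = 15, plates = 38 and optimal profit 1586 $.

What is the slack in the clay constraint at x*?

18

clay used = 2·15 + 3·38 = 144; slack = 162 − 144 = 18.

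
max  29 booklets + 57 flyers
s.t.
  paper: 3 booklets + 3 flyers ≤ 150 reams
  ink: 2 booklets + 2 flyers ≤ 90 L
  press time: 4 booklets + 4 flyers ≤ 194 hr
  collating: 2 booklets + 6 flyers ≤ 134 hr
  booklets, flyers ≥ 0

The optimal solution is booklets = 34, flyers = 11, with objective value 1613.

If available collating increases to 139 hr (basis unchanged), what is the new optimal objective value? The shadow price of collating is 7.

Δb = 5, so new z* = 1613 + (7)·(5) = 1613 + 35 = 1648.

1648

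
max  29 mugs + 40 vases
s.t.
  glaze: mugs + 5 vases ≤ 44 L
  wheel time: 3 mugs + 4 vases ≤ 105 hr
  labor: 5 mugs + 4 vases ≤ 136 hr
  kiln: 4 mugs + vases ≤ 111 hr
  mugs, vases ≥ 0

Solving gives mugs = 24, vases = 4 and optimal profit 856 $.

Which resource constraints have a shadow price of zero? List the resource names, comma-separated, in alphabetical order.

glaze: 44/44 (binding)
wheel time: 88/105 (slack 17)
labor: 136/136 (binding)
kiln: 100/111 (slack 11)
By complementary slackness, a constraint with positive slack has shadow price 0 → kiln, wheel time.

kiln, wheel time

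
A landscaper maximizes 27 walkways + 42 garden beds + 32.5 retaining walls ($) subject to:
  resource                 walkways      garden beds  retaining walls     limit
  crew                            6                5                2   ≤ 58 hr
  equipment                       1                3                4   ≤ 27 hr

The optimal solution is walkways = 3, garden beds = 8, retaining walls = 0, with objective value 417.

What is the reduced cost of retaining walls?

-9.5

Check each constraint at x*: crew 58/58 (tight); equipment 27/27 (tight).
From A_Bᵀ y = c: 6·y_crew + 1·y_equipment = 27; 5·y_crew + 3·y_equipment = 42.
→ y_crew = 3 and y_equipment = 9.
Reduced cost of retaining walls: c₃ − yᵀa₃ = 32.5 − (3·2 + 9·4) = 32.5 − 42 = -9.5.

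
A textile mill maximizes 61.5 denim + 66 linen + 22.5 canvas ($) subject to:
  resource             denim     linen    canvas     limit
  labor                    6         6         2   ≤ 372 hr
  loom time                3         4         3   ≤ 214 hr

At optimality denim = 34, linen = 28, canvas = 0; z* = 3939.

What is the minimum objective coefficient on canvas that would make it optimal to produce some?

29.5

Both labor and loom time are binding at x*.
From A_Bᵀ y = c: 6·y_labor + 3·y_loom time = 61.5; 6·y_labor + 4·y_loom time = 66.
→ y_labor = 8 and y_loom time = 4.5.
canvas enters the basis when its profit ≥ yᵀa₃ = 8·2 + 4.5·3 = 29.5.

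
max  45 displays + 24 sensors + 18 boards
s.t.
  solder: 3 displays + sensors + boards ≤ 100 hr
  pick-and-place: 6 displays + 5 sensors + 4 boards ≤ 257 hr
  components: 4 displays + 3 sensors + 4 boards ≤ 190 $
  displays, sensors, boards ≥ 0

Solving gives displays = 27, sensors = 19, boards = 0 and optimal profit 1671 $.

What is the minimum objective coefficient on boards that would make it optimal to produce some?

21

At the optimum: solder uses 100 of 100 (binding); pick-and-place uses 257 of 257 (binding); components uses 165 of 190 (slack = 25).
Since components is not tight, its dual is 0.
The binding rows give the dual system: 3·y_solder + 6·y_pick-and-place = 45 and 1·y_solder + 5·y_pick-and-place = 24.
This yields shadow prices y_solder = 9, y_pick-and-place = 3.
boards enters the basis when its profit ≥ yᵀa₃ = 9·1 + 3·4 = 21.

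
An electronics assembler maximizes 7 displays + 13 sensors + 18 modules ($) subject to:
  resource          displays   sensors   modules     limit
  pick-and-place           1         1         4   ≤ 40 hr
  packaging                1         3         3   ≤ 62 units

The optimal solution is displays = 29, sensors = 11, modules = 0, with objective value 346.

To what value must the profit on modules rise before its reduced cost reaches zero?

Both pick-and-place and packaging are binding at x*.
The binding rows give the dual system: 1·y_pick-and-place + 1·y_packaging = 7 and 1·y_pick-and-place + 3·y_packaging = 13.
Solving: y_pick-and-place = 4, y_packaging = 3.
modules enters the basis when its profit ≥ yᵀa₃ = 4·4 + 3·3 = 25.

25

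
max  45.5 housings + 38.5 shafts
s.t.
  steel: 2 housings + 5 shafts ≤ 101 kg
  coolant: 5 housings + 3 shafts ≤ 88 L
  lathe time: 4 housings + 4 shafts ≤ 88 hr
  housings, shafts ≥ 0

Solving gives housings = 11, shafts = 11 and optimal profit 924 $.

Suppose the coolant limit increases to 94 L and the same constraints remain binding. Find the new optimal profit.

Check each constraint at x*: steel 77/101 (slack 24); coolant 88/88 (tight); lathe time 88/88 (tight).
Slack constraints have shadow price 0 (complementary slackness).
Dual feasibility on the basic columns requires 5·y_coolant + 4·y_lathe time = 45.5, 3·y_coolant + 4·y_lathe time = 38.5.
This yields shadow prices y_coolant = 3.5, y_lathe time = 7.
Δz = y_coolant·Δb = 3.5 × (6) = 21, so new z* = 924 + 21 = 945.

945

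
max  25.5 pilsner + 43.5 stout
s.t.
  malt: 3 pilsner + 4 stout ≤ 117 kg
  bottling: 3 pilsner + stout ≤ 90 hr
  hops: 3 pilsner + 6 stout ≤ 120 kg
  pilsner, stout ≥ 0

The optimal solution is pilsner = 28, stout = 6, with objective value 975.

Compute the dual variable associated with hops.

7

At the optimum: malt uses 108 of 117 (slack = 9); bottling uses 90 of 90 (binding); hops uses 120 of 120 (binding).
Slack constraints have shadow price 0 (complementary slackness).
Dual feasibility on the basic columns requires 3·y_bottling + 3·y_hops = 25.5, 1·y_bottling + 6·y_hops = 43.5.
→ y_bottling = 1.5 and y_hops = 7.
Shadow price of hops = 7.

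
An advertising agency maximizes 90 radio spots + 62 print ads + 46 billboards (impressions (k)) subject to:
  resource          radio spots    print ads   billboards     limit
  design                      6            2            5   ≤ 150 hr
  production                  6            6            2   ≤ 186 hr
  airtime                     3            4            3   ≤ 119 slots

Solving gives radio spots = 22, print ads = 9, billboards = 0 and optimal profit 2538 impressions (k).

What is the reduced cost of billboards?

Check each constraint at x*: design 150/150 (tight); production 186/186 (tight); airtime 102/119 (slack 17).
By complementary slackness, y = 0 for the non-binding constraint.
The binding rows give the dual system: 6·y_design + 6·y_production = 90 and 2·y_design + 6·y_production = 62.
→ y_design = 7 and y_production = 8.
Reduced cost of billboards: c₃ − yᵀa₃ = 46 − (7·5 + 8·2) = 46 − 51 = -5.

-5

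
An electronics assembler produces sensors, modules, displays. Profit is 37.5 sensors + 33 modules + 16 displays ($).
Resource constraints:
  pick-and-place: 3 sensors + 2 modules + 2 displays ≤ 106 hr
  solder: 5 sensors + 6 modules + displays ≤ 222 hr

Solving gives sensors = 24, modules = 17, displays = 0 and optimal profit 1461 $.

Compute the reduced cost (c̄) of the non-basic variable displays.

-2

Both pick-and-place and solder are binding at x*.
From A_Bᵀ y = c: 3·y_pick-and-place + 5·y_solder = 37.5; 2·y_pick-and-place + 6·y_solder = 33.
→ y_pick-and-place = 7.5 and y_solder = 3.
Reduced cost of displays: c₃ − yᵀa₃ = 16 − (7.5·2 + 3·1) = 16 − 18 = -2.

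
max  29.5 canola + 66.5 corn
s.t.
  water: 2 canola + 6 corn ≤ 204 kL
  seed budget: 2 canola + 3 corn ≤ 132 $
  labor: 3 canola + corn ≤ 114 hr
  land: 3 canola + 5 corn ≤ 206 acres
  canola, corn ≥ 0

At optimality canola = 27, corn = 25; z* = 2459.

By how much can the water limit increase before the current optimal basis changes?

Binding constraints: water, land. The basis is B = [[2,6],[3,5]] with det -8.
Per unit increase in water, x* moves by d = (-0.625, 0.375).
The basis stays optimal until canola reaches 0; allowable increase = 43.2 kL.

43.2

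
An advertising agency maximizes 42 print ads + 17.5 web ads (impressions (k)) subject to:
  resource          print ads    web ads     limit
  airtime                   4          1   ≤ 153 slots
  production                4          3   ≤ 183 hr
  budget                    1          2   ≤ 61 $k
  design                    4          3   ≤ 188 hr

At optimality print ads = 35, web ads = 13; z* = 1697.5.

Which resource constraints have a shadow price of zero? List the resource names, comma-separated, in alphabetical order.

airtime: 153/153 (binding)
production: 179/183 (slack 4)
budget: 61/61 (binding)
design: 179/188 (slack 9)
By complementary slackness, a constraint with positive slack has shadow price 0 → design, production.

design, production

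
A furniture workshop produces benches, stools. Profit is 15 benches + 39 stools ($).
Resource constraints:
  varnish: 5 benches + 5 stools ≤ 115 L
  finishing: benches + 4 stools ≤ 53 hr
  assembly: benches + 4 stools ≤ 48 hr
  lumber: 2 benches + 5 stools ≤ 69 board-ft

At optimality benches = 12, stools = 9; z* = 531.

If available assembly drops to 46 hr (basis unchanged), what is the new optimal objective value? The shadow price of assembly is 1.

Δb = -2, so new z* = 531 + (1)·(-2) = 531 − 2 = 529.

529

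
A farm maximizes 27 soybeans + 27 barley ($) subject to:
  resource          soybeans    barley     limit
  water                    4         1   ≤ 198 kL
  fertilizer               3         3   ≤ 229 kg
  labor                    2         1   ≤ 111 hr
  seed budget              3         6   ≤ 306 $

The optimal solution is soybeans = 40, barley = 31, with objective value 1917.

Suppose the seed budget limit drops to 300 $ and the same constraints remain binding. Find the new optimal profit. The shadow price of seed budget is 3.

Δb = -6, so new z* = 1917 + (3)·(-6) = 1917 − 18 = 1899.

1899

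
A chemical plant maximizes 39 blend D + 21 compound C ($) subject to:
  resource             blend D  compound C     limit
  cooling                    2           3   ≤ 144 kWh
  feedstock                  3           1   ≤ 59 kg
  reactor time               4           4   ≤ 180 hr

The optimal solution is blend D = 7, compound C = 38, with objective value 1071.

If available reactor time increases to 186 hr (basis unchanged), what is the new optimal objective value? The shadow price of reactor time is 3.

1089

Δb = 6, so new z* = 1071 + (3)·(6) = 1071 + 18 = 1089.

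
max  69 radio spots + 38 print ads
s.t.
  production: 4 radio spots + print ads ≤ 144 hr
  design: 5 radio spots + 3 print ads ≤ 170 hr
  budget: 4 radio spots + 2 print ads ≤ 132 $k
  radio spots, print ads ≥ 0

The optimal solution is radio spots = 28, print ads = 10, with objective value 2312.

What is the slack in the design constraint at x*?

design used = 5·28 + 3·10 = 170; slack = 170 − 170 = 0.

0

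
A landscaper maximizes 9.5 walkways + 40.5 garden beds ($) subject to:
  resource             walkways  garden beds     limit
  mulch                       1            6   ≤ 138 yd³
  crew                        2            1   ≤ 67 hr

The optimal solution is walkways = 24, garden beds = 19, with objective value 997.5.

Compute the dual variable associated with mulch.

At the optimum: mulch uses 138 of 138 (binding); crew uses 67 of 67 (binding).
From A_Bᵀ y = c: 1·y_mulch + 2·y_crew = 9.5; 6·y_mulch + 1·y_crew = 40.5.
→ y_mulch = 6.5 and y_crew = 1.5.
Shadow price of mulch = 6.5.

6.5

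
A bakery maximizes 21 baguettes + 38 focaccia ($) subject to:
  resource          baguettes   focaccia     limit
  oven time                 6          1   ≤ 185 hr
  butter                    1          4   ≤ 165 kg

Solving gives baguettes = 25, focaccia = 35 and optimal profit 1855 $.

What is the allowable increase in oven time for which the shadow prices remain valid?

Binding constraints: oven time, butter. The basis is B = [[6,1],[1,4]] with det 23.
Per unit increase in oven time, x* moves by d = (0.1739, -0.0435).
The basis stays optimal until focaccia reaches 0; allowable increase = 805 hr.

805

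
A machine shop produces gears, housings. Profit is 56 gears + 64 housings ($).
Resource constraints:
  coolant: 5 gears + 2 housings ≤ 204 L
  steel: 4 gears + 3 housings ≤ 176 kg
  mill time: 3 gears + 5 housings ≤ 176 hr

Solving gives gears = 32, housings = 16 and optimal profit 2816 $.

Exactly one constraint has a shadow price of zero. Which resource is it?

coolant

coolant: 192/204 (slack 12)
steel: 176/176 (binding)
mill time: 176/176 (binding)
By complementary slackness, a constraint with positive slack has shadow price 0 → coolant.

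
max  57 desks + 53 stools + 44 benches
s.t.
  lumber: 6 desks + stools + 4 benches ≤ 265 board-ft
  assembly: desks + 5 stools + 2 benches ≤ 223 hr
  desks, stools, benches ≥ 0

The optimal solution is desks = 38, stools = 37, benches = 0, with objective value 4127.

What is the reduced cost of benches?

-6

At the optimum: lumber uses 265 of 265 (binding); assembly uses 223 of 223 (binding).
From A_Bᵀ y = c: 6·y_lumber + 1·y_assembly = 57; 1·y_lumber + 5·y_assembly = 53.
Solving: y_lumber = 8, y_assembly = 9.
Reduced cost of benches: c₃ − yᵀa₃ = 44 − (8·4 + 9·2) = 44 − 50 = -6.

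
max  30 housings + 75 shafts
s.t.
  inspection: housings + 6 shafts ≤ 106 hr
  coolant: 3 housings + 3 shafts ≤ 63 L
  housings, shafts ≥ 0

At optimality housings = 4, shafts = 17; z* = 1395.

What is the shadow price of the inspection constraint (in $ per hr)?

9

At the optimum: inspection uses 106 of 106 (binding); coolant uses 63 of 63 (binding).
The binding rows give the dual system: 1·y_inspection + 3·y_coolant = 30 and 6·y_inspection + 3·y_coolant = 75.
This yields shadow prices y_inspection = 9, y_coolant = 7.
Shadow price of inspection = 9.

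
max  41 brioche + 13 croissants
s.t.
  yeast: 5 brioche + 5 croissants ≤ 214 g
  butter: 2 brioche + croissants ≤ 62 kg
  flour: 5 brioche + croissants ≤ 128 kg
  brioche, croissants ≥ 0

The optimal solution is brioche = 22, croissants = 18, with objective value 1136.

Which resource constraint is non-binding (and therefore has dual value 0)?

yeast

yeast: 200/214 (slack 14)
butter: 62/62 (binding)
flour: 128/128 (binding)
By complementary slackness, a constraint with positive slack has shadow price 0 → yeast.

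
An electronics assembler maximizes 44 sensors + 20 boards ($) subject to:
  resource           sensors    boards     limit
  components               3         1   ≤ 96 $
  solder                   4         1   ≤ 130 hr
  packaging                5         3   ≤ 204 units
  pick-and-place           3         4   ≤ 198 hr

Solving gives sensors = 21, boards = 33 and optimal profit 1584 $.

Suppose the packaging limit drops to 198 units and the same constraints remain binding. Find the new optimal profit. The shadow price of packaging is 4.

Δb = -6, so new z* = 1584 + (4)·(-6) = 1584 − 24 = 1560.

1560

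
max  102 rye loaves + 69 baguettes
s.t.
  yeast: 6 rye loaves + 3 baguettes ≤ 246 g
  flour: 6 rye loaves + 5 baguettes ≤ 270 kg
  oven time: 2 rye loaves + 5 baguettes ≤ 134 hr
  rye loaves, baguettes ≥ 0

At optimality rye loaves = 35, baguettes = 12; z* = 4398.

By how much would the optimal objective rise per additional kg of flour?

9

At the optimum: yeast uses 246 of 246 (binding); flour uses 270 of 270 (binding); oven time uses 130 of 134 (slack = 4).
By complementary slackness, y = 0 for the non-binding constraint.
The binding rows give the dual system: 6·y_yeast + 6·y_flour = 102 and 3·y_yeast + 5·y_flour = 69.
Solving: y_yeast = 8, y_flour = 9.
Shadow price of flour = 9.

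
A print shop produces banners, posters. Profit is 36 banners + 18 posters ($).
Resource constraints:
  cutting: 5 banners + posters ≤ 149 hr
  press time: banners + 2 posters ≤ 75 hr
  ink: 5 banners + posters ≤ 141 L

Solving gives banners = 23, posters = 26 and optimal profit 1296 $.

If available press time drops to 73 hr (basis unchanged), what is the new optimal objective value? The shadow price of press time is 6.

Δb = -2, so new z* = 1296 + (6)·(-2) = 1296 − 12 = 1284.

1284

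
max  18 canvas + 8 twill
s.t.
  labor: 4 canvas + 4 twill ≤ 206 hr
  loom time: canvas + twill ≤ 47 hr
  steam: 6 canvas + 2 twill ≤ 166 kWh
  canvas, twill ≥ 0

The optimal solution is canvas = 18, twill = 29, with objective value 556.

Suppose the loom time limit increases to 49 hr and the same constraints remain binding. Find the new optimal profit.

Check each constraint at x*: labor 188/206 (slack 18); loom time 47/47 (tight); steam 166/166 (tight).
By complementary slackness, y = 0 for the non-binding constraint.
Dual feasibility on the basic columns requires 1·y_loom time + 6·y_steam = 18, 1·y_loom time + 2·y_steam = 8.
→ y_loom time = 3 and y_steam = 2.5.
Δz = y_loom time·Δb = 3 × (2) = 6, so new z* = 556 + 6 = 562.

562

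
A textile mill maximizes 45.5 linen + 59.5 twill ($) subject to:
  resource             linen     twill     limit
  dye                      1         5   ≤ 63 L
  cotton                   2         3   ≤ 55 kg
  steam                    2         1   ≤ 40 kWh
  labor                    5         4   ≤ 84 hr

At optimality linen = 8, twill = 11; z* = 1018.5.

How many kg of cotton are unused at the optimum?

6

cotton used = 2·8 + 3·11 = 49; slack = 55 − 49 = 6.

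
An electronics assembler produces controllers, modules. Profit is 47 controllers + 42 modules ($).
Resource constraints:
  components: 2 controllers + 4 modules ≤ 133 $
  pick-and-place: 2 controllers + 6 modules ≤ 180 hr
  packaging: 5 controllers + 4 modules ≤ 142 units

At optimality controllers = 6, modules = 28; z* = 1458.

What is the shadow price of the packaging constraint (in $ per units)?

9

Check each constraint at x*: components 124/133 (slack 9); pick-and-place 180/180 (tight); packaging 142/142 (tight).
By complementary slackness, y = 0 for the non-binding constraint.
The binding rows give the dual system: 2·y_pick-and-place + 5·y_packaging = 47 and 6·y_pick-and-place + 4·y_packaging = 42.
This yields shadow prices y_pick-and-place = 1, y_packaging = 9.
Shadow price of packaging = 9.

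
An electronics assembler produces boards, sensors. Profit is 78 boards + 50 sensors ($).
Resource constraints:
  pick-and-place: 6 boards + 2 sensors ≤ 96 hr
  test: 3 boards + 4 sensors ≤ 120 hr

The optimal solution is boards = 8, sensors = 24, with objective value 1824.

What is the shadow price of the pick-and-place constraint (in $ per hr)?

At the optimum: pick-and-place uses 96 of 96 (binding); test uses 120 of 120 (binding).
From A_Bᵀ y = c: 6·y_pick-and-place + 3·y_test = 78; 2·y_pick-and-place + 4·y_test = 50.
This yields shadow prices y_pick-and-place = 9, y_test = 8.
Shadow price of pick-and-place = 9.

9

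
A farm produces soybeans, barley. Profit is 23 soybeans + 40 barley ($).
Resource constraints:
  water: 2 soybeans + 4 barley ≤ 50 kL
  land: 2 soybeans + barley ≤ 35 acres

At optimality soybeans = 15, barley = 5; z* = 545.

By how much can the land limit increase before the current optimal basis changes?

Binding constraints: water, land. The basis is B = [[2,4],[2,1]] with det -6.
Per unit increase in land, x* moves by d = (0.6667, -0.3333).
The basis stays optimal until barley reaches 0; allowable increase = 15 acres.

15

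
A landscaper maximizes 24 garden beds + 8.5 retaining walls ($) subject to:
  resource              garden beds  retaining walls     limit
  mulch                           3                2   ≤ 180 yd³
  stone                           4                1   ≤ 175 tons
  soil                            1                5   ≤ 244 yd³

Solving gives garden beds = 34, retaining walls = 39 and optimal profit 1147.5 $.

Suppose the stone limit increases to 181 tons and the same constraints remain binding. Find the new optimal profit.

Check each constraint at x*: mulch 180/180 (tight); stone 175/175 (tight); soil 229/244 (slack 15).
Since soil is not tight, its dual is 0.
The binding rows give the dual system: 3·y_mulch + 4·y_stone = 24 and 2·y_mulch + 1·y_stone = 8.5.
→ y_mulch = 2 and y_stone = 4.5.
Δz = y_stone·Δb = 4.5 × (6) = 27, so new z* = 1147.5 + 27 = 1174.5.

1174.5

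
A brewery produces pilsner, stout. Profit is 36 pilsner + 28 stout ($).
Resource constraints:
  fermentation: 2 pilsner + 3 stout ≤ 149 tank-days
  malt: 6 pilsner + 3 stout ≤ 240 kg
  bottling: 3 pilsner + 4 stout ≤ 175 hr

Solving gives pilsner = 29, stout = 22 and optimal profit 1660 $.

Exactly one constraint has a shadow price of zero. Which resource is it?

fermentation

fermentation: 124/149 (slack 25)
malt: 240/240 (binding)
bottling: 175/175 (binding)
By complementary slackness, a constraint with positive slack has shadow price 0 → fermentation.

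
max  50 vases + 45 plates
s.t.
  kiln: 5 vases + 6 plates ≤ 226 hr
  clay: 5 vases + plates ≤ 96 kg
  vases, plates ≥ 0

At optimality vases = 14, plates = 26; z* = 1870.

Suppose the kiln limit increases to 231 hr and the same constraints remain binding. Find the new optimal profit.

1905

At the optimum: kiln uses 226 of 226 (binding); clay uses 96 of 96 (binding).
From A_Bᵀ y = c: 5·y_kiln + 5·y_clay = 50; 6·y_kiln + 1·y_clay = 45.
Solving: y_kiln = 7, y_clay = 3.
Δz = y_kiln·Δb = 7 × (5) = 35, so new z* = 1870 + 35 = 1905.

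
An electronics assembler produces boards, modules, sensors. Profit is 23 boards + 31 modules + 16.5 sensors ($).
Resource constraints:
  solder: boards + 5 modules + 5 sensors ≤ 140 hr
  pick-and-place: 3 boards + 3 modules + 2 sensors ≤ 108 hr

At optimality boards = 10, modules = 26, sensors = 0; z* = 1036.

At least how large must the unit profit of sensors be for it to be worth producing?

Check each constraint at x*: solder 140/140 (tight); pick-and-place 108/108 (tight).
From A_Bᵀ y = c: 1·y_solder + 3·y_pick-and-place = 23; 5·y_solder + 3·y_pick-and-place = 31.
Solving: y_solder = 2, y_pick-and-place = 7.
sensors enters the basis when its profit ≥ yᵀa₃ = 2·5 + 7·2 = 24.

24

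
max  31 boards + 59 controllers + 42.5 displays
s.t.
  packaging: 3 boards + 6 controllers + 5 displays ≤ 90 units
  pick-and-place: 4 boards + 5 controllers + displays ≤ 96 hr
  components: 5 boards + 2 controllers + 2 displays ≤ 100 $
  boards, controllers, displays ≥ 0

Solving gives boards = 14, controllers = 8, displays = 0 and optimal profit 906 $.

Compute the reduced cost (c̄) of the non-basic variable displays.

At the optimum: packaging uses 90 of 90 (binding); pick-and-place uses 96 of 96 (binding); components uses 86 of 100 (slack = 14).
By complementary slackness, y = 0 for the non-binding constraint.
The binding rows give the dual system: 3·y_packaging + 4·y_pick-and-place = 31 and 6·y_packaging + 5·y_pick-and-place = 59.
→ y_packaging = 9 and y_pick-and-place = 1.
Reduced cost of displays: c₃ − yᵀa₃ = 42.5 − (9·5 + 1·1) = 42.5 − 46 = -3.5.

-3.5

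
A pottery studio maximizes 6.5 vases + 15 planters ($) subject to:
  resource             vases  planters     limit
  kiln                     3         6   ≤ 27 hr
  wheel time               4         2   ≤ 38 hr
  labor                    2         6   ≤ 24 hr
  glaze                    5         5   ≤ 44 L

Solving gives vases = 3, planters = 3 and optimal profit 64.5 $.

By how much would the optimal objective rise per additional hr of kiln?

1.5

Check each constraint at x*: kiln 27/27 (tight); wheel time 18/38 (slack 20); labor 24/24 (tight); glaze 30/44 (slack 14).
By complementary slackness, y = 0 for the non-binding constraints.
Dual feasibility on the basic columns requires 3·y_kiln + 2·y_labor = 6.5, 6·y_kiln + 6·y_labor = 15.
→ y_kiln = 1.5 and y_labor = 1.
Shadow price of kiln = 1.5.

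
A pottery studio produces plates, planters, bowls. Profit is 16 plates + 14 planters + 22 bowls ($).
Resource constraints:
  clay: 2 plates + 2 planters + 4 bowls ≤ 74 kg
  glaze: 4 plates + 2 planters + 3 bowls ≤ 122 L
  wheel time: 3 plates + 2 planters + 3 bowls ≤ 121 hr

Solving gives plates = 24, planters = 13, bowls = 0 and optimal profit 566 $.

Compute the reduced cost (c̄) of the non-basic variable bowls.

Check each constraint at x*: clay 74/74 (tight); glaze 122/122 (tight); wheel time 98/121 (slack 23).
Since wheel time is not tight, its dual is 0.
Dual feasibility on the basic columns requires 2·y_clay + 4·y_glaze = 16, 2·y_clay + 2·y_glaze = 14.
Solving: y_clay = 6, y_glaze = 1.
Reduced cost of bowls: c₃ − yᵀa₃ = 22 − (6·4 + 1·3) = 22 − 27 = -5.

-5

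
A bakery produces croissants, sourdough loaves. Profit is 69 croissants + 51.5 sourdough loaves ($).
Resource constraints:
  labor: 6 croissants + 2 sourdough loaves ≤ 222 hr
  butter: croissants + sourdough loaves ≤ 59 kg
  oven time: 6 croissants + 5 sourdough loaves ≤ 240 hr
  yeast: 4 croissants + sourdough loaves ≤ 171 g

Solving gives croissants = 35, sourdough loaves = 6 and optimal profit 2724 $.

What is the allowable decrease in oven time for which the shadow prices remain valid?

Binding constraints: labor, oven time. The basis is B = [[6,2],[6,5]] with det 18.
Per unit decrease in oven time, x* moves by d = (0.1111, -0.3333).
The basis stays optimal until sourdough loaves reaches 0; allowable decrease = 18 hr.

18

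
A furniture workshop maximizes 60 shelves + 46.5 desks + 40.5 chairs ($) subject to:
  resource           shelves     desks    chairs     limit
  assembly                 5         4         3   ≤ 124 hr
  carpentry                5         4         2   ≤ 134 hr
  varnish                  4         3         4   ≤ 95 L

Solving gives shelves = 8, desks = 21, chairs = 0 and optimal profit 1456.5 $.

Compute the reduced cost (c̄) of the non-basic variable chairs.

-7.5

At the optimum: assembly uses 124 of 124 (binding); carpentry uses 124 of 134 (slack = 10); varnish uses 95 of 95 (binding).
By complementary slackness, y = 0 for the non-binding constraint.
Dual feasibility on the basic columns requires 5·y_assembly + 4·y_varnish = 60, 4·y_assembly + 3·y_varnish = 46.5.
→ y_assembly = 6 and y_varnish = 7.5.
Reduced cost of chairs: c₃ − yᵀa₃ = 40.5 − (6·3 + 7.5·4) = 40.5 − 48 = -7.5.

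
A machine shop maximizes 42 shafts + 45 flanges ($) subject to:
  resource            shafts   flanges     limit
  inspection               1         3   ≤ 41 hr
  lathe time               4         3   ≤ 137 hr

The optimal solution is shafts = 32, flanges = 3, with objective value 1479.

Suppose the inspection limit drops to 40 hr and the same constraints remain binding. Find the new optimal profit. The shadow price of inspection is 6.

Δb = -1, so new z* = 1479 + (6)·(-1) = 1479 − 6 = 1473.

1473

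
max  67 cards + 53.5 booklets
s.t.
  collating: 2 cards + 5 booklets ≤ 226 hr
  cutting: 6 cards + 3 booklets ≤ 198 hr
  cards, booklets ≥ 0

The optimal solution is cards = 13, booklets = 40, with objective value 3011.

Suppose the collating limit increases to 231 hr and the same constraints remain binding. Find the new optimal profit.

3036

Check each constraint at x*: collating 226/226 (tight); cutting 198/198 (tight).
Dual feasibility on the basic columns requires 2·y_collating + 6·y_cutting = 67, 5·y_collating + 3·y_cutting = 53.5.
→ y_collating = 5 and y_cutting = 9.5.
Δz = y_collating·Δb = 5 × (5) = 25, so new z* = 3011 + 25 = 3036.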